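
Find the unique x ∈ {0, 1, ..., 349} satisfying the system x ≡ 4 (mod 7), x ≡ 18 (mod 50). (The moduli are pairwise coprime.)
x ≡ 18 (mod 350); the representative in [0, 350) is 18

The moduli 7, 50 are pairwise coprime, so by the CRT there is a unique solution mod 7·50 = 350.
Solve by successive substitution. Start with x ≡ 4 (mod 7).
  Combine with x ≡ 18 (mod 50): write x = 4 + 7·t and require 4 + 7·t ≡ 18 (mod 50), i.e. 7·t ≡ 18 − 4 ≡ 14 (mod 50). Since 7^(−1) ≡ 43 (mod 50), t ≡ 43·14 ≡ 2 (mod 50). So x ≡ 4 + 7·2 = 18 (mod 350).
Unique solution in [0, 350): x = 18.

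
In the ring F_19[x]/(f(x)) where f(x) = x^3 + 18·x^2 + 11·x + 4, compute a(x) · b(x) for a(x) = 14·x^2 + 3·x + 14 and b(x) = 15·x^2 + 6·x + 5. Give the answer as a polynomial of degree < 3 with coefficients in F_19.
Multiply as integer polynomials: a · b = 210·x^4 + 129·x^3 + 298·x^2 + 99·x + 70. Reducing coefficients mod 19: a · b ≡ x^4 + 15·x^3 + 13·x^2 + 4·x + 13. Now divide by f(x) = x^3 + 18·x^2 + 11·x + 4 in F_19[x], eliminating the leading term at each step:
  leading term x^4: subtract (x)·f(x) = x^4 + 18·x^3 + 11·x^2 + 4·x, leaving 16·x^3 + 2·x^2 + 13 (coefficients mod 19)
  leading term 16·x^3: subtract (16)·f(x) = 16·x^3 + 3·x^2 + 5·x + 7, leaving 18·x^2 + 14·x + 6 (coefficients mod 19)
The degree is now < 3, so this is the remainder. Hence a · b ≡ 18·x^2 + 14·x + 6 in F_19[x]/(f).

Final answer: a · b ≡ 18·x^2 + 14·x + 6 (mod f(x))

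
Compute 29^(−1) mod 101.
29^(−1) ≡ 7 (mod 101)

Apply the extended Euclidean algorithm to (101, 29), tracking rows (r, s, t) with s·101 + t·29 = r. Each division r_prev = q·r_cur + r_new produces the new row as (previous row) − q·(current row):
  row A: (101, 1, 0)   [1·101 + 0·29 = 101]
  row B: (29, 0, 1)   [0·101 + 1·29 = 29]
  101 = 3·29 + 14   → row C = row A − 3·row B = (14, 1, −3)   [check: 1·101 − 3·29 = 14]
  29 = 2·14 + 1   → row D = row B − 2·row C = (1, −2, 7)   [check: −2·101 + 7·29 = 1]
  14 = 14·1 + 0   → remainder 0, stop. gcd = 1 (last nonzero row D).
The gcd is 1, so 29 is invertible mod 101. The last nonzero row gives −2·101 + 7·29 = 1, so t = 7. So 29^(−1) ≡ 7 (mod 101). Verify: 29 · 7 = 203 ≡ 1 (mod 101). ✓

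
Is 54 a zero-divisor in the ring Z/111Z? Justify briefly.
YES

gcd(54, 111) = 3 > 1, so 54 is not a unit in Z/111Z. In Z/nZ every nonzero non-unit is a zero-divisor: explicitly, take b = 111/gcd = 37 ≠ 0 (mod 111); then 54·37 = 1998 = 18·111, i.e. 54·37 ≡ 0 (mod 111). So 54 is a zero-divisor.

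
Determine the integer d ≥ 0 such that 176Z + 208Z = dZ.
In the PID Z, (a, b) is generated by gcd(a, b). Compute gcd(208, 176) with the extended Euclidean algorithm, tracking rows (r, s, t) with s·208 + t·176 = r:
  row A: (208, 1, 0)   [1·208 + 0·176 = 208]
  row B: (176, 0, 1)   [0·208 + 1·176 = 176]
  208 = 1·176 + 32   → row C = row A − 1·row B = (32, 1, −1)   [check: 1·208 − 1·176 = 32]
  176 = 5·32 + 16   → row D = row B − 5·row C = (16, −5, 6)   [check: −5·208 + 6·176 = 16]
  32 = 2·16 + 0   → remainder 0, stop. gcd = 16 (last nonzero row D).
So gcd(176, 208) = 16, with Bézout identity −5·208 + 6·176 = 16. Containment (⊇): the Bézout identity exhibits 16 as an element of (176, 208), giving (16) ⊆ (176, 208). Containment (⊆): since 16 | 176 and 16 | 208 (176 = 16·11, 208 = 16·13), every Z-linear combination of 176 and 208 is divisible by 16, so (176, 208) ⊆ (16). Therefore (176, 208) = (16), d = 16.

Final answer: (176, 208) = (16); d = 16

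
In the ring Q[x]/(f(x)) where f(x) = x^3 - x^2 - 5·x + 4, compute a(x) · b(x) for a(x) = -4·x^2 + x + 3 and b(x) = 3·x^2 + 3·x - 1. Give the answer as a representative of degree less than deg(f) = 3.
a · b ≡ -65·x^2 - 49·x + 81 (mod f(x))

First multiply in Q[x] without reducing: a · b = -12·x^4 - 9·x^3 + 16·x^2 + 8·x - 3. Now divide by f(x) = x^3 - x^2 - 5·x + 4, eliminating the leading term at each step:
  leading term -12·x^4: subtract (-12·x)·f(x) = -12·x^4 + 12·x^3 + 60·x^2 - 48·x, leaving -21·x^3 - 44·x^2 + 56·x - 3
  leading term -21·x^3: subtract (-21)·f(x) = -21·x^3 + 21·x^2 + 105·x - 84, leaving -65·x^2 - 49·x + 81
The degree is now < 3, so this is the remainder. Hence a · b ≡ -65·x^2 - 49·x + 81 in Q[x]/(f).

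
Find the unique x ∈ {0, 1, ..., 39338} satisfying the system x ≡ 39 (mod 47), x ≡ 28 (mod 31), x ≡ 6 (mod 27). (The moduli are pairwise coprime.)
x ≡ 35430 (mod 39339); the representative in [0, 39339) is 35430

The moduli 47, 31, 27 are pairwise coprime, so by the CRT there is a unique solution mod 47·31·27 = 39339.
Solve by successive substitution. Start with x ≡ 39 (mod 47).
  Combine with x ≡ 28 (mod 31): write x = 39 + 47·t and require 39 + 47·t ≡ 28 (mod 31), i.e. 47·t ≡ 28 − 39 ≡ 20 (mod 31). Since 47^(−1) ≡ 2 (mod 31) (47 ≡ 16 (mod 31)), t ≡ 2·20 ≡ 9 (mod 31). So x ≡ 39 + 47·9 = 462 (mod 1457).
  Combine with x ≡ 6 (mod 27): write x = 462 + 1457·t and require 462 + 1457·t ≡ 6 (mod 27), i.e. 1457·t ≡ 6 − 462 ≡ 3 (mod 27). Since 1457^(−1) ≡ 26 (mod 27) (1457 ≡ 26 (mod 27)), t ≡ 26·3 ≡ 24 (mod 27). So x ≡ 462 + 1457·24 = 35430 (mod 39339).
Unique solution in [0, 39339): x = 35430.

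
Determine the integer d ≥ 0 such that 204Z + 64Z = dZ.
In the PID Z, (a, b) is generated by gcd(a, b). Compute gcd(204, 64) with the extended Euclidean algorithm, tracking rows (r, s, t) with s·204 + t·64 = r:
  row A: (204, 1, 0)   [1·204 + 0·64 = 204]
  row B: (64, 0, 1)   [0·204 + 1·64 = 64]
  204 = 3·64 + 12   → row C = row A − 3·row B = (12, 1, −3)   [check: 1·204 − 3·64 = 12]
  64 = 5·12 + 4   → row D = row B − 5·row C = (4, −5, 16)   [check: −5·204 + 16·64 = 4]
  12 = 3·4 + 0   → remainder 0, stop. gcd = 4 (last nonzero row D).
So gcd(204, 64) = 4, with Bézout identity −5·204 + 16·64 = 4. Containment (⊇): the Bézout identity exhibits 4 as an element of (204, 64), giving (4) ⊆ (204, 64). Containment (⊆): since 4 | 204 and 4 | 64 (204 = 4·51, 64 = 4·16), every Z-linear combination of 204 and 64 is divisible by 4, so (204, 64) ⊆ (4). Therefore (204, 64) = (4), d = 4.

Final answer: (204, 64) = (4); d = 4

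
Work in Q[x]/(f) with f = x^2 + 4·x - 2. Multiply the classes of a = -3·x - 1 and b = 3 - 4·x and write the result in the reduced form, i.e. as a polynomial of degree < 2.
a · b ≡ 21 - 53·x (mod f(x))

First multiply in Q[x] without reducing: a · b = 12·x^2 - 5·x - 3. Now divide by f(x) = x^2 + 4·x - 2, eliminating the leading term at each step:
  leading term 12·x^2: subtract (12)·f(x) = 12·x^2 + 48·x - 24, leaving 21 - 53·x
The degree is now < 2, so this is the remainder. Hence a · b ≡ 21 - 53·x in Q[x]/(f).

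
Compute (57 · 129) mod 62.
37

Reduce the factors first: 129 ≡ 5 (mod 62), so 57 · 129 ≡ 57 · 5 (mod 62). 57 · 5 = 285. Dividing by 62: 285 = 4·62 + 37. So (57 · 129) mod 62 = 37.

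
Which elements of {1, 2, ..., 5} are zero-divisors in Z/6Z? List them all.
An element a ∈ Z/6Z (with a ≠ 0) is a zero-divisor iff gcd(a, 6) > 1 (because a is a unit precisely when gcd(a, n) = 1, and in Z/nZ every nonzero, non-unit element is a zero-divisor). Scan a = 1, ..., 5 and keep those with gcd(a, 6) > 1:
  gcd(2, 6) = 2, gcd(3, 6) = 3, gcd(4, 6) = 2.
All other a ∈ {1, ..., 5} have gcd(a, 6) = 1 and are units. So the nonzero zero-divisors are exactly the 3 values of a appearing in this scan.

Final answer: nonzero zero-divisors of Z/6Z = {2, 3, 4}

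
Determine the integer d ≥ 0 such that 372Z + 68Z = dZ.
(372, 68) = (4); d = 4

In the PID Z, (a, b) is generated by gcd(a, b). Compute gcd(372, 68) with the extended Euclidean algorithm, tracking rows (r, s, t) with s·372 + t·68 = r:
  row A: (372, 1, 0)   [1·372 + 0·68 = 372]
  row B: (68, 0, 1)   [0·372 + 1·68 = 68]
  372 = 5·68 + 32   → row C = row A − 5·row B = (32, 1, −5)   [check: 1·372 − 5·68 = 32]
  68 = 2·32 + 4   → row D = row B − 2·row C = (4, −2, 11)   [check: −2·372 + 11·68 = 4]
  32 = 8·4 + 0   → remainder 0, stop. gcd = 4 (last nonzero row D).
So gcd(372, 68) = 4, with Bézout identity −2·372 + 11·68 = 4. Containment (⊇): the Bézout identity exhibits 4 as an element of (372, 68), giving (4) ⊆ (372, 68). Containment (⊆): since 4 | 372 and 4 | 68 (372 = 4·93, 68 = 4·17), every Z-linear combination of 372 and 68 is divisible by 4, so (372, 68) ⊆ (4). Therefore (372, 68) = (4), d = 4.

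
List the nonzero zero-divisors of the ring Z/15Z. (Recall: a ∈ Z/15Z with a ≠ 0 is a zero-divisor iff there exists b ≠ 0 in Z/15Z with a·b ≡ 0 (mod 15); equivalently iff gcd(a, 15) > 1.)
nonzero zero-divisors of Z/15Z = {3, 5, 6, 9, 10, 12}

An element a ∈ Z/15Z (with a ≠ 0) is a zero-divisor iff gcd(a, 15) > 1 (because a is a unit precisely when gcd(a, n) = 1, and in Z/nZ every nonzero, non-unit element is a zero-divisor). Scan a = 1, ..., 14 and keep those with gcd(a, 15) > 1:
  gcd(3, 15) = 3, gcd(5, 15) = 5, gcd(6, 15) = 3, gcd(9, 15) = 3, gcd(10, 15) = 5, gcd(12, 15) = 3.
All other a ∈ {1, ..., 14} have gcd(a, 15) = 1 and are units. So the nonzero zero-divisors are exactly the 6 values of a appearing in this scan.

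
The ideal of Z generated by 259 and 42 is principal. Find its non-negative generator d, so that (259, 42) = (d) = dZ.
In the PID Z, (a, b) is generated by gcd(a, b). Compute gcd(259, 42) with the extended Euclidean algorithm, tracking rows (r, s, t) with s·259 + t·42 = r:
  row A: (259, 1, 0)   [1·259 + 0·42 = 259]
  row B: (42, 0, 1)   [0·259 + 1·42 = 42]
  259 = 6·42 + 7   → row C = row A − 6·row B = (7, 1, −6)   [check: 1·259 − 6·42 = 7]
  42 = 6·7 + 0   → remainder 0, stop. gcd = 7 (last nonzero row C).
So gcd(259, 42) = 7, with Bézout identity 1·259 − 6·42 = 7. Containment (⊇): the Bézout identity exhibits 7 as an element of (259, 42), giving (7) ⊆ (259, 42). Containment (⊆): since 7 | 259 and 7 | 42 (259 = 7·37, 42 = 7·6), every Z-linear combination of 259 and 42 is divisible by 7, so (259, 42) ⊆ (7). Therefore (259, 42) = (7), d = 7.

Final answer: (259, 42) = (7); d = 7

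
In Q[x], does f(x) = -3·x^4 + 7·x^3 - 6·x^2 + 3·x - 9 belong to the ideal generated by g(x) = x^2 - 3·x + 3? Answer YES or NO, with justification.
In Q[x] the ideal (g) consists of all multiples of g, so f ∈ (g) iff g | f, i.e. iff the remainder of f on division by g is 0. Divide f by g (g is monic, so eliminate the leading term of the running remainder at each step):
  leading term -3·x^4: subtract (-3·x^2)·g(x) = -3·x^4 + 9·x^3 - 9·x^2, leaving -2·x^3 + 3·x^2 + 3·x - 9
  leading term -2·x^3: subtract (-2·x)·g(x) = -2·x^3 + 6·x^2 - 6·x, leaving -3·x^2 + 9·x - 9
  leading term -3·x^2: subtract (-3)·g(x) = -3·x^2 + 9·x - 9, leaving 0
The remainder is 0, so f(x) = g(x) · h(x) with h(x) = -3·x^2 - 2·x - 3. Hence g | f, i.e. f ∈ (g).

Final answer: YES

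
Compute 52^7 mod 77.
24

Use repeated squaring. Binary(7) = 111. Walk through the bits of the exponent 7 left-to-right: at each bit after the leading one, square the running value, then multiply by 52 if the bit is 1 (always reducing mod 77):
  bit 1 = 1 (leading): start with 52.
  bit 2 = 1: square 52^2 = 2704 ≡ 9; bit is 1, so multiply 9·52 = 468 ≡ 6 (mod 77).
  bit 3 = 1: square 6^2 = 36; bit is 1, so multiply 36·52 = 1872 ≡ 24 (mod 77).
Final value: 52^7 ≡ 24 (mod 77).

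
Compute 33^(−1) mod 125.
33^(−1) ≡ 72 (mod 125)

Apply the extended Euclidean algorithm to (125, 33), tracking rows (r, s, t) with s·125 + t·33 = r. Each division r_prev = q·r_cur + r_new produces the new row as (previous row) − q·(current row):
  row A: (125, 1, 0)   [1·125 + 0·33 = 125]
  row B: (33, 0, 1)   [0·125 + 1·33 = 33]
  125 = 3·33 + 26   → row C = row A − 3·row B = (26, 1, −3)   [check: 1·125 − 3·33 = 26]
  33 = 1·26 + 7   → row D = row B − 1·row C = (7, −1, 4)   [check: −1·125 + 4·33 = 7]
  26 = 3·7 + 5   → row E = row C − 3·row D = (5, 4, −15)   [check: 4·125 − 15·33 = 5]
  7 = 1·5 + 2   → row F = row D − 1·row E = (2, −5, 19)   [check: −5·125 + 19·33 = 2]
  5 = 2·2 + 1   → row G = row E − 2·row F = (1, 14, −53)   [check: 14·125 − 53·33 = 1]
  2 = 2·1 + 0   → remainder 0, stop. gcd = 1 (last nonzero row G).
The gcd is 1, so 33 is invertible mod 125. The last nonzero row gives 14·125 − 53·33 = 1, so t = −53. So 33^(−1) ≡ −53 ≡ 72 (mod 125). Verify: 33 · 72 = 2376 ≡ 1 (mod 125). ✓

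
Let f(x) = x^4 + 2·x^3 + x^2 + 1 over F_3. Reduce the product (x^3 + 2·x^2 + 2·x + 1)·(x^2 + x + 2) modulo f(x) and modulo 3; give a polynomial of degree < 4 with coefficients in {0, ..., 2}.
a · b ≡ x + 1 (mod f(x))

Multiply as integer polynomials: a · b = x^5 + 3·x^4 + 6·x^3 + 7·x^2 + 5·x + 2. Reducing coefficients mod 3: a · b ≡ x^5 + x^2 + 2·x + 2. Now divide by f(x) = x^4 + 2·x^3 + x^2 + 1 in F_3[x], eliminating the leading term at each step:
  leading term x^5: subtract (x)·f(x) = x^5 + 2·x^4 + x^3 + x, leaving x^4 + 2·x^3 + x^2 + x + 2 (coefficients mod 3)
  leading term x^4: subtract (1)·f(x) = x^4 + 2·x^3 + x^2 + 1, leaving x + 1 (coefficients mod 3)
The degree is now < 4, so this is the remainder. Hence a · b ≡ x + 1 in F_3[x]/(f).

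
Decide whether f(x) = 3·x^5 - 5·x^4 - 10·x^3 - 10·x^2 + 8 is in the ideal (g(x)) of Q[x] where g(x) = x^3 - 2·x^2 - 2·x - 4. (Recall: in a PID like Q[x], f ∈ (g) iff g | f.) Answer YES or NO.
In Q[x] the ideal (g) consists of all multiples of g, so f ∈ (g) iff g | f, i.e. iff the remainder of f on division by g is 0. Divide f by g (g is monic, so eliminate the leading term of the running remainder at each step):
  leading term 3·x^5: subtract (3·x^2)·g(x) = 3·x^5 - 6·x^4 - 6·x^3 - 12·x^2, leaving x^4 - 4·x^3 + 2·x^2 + 8
  leading term x^4: subtract (x)·g(x) = x^4 - 2·x^3 - 2·x^2 - 4·x, leaving -2·x^3 + 4·x^2 + 4·x + 8
  leading term -2·x^3: subtract (-2)·g(x) = -2·x^3 + 4·x^2 + 4·x + 8, leaving 0
The remainder is 0, so f(x) = g(x) · h(x) with h(x) = 3·x^2 + x - 2. Hence g | f, i.e. f ∈ (g).

Final answer: YES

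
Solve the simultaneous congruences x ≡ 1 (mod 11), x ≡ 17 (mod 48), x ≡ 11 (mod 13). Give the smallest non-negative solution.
The moduli 11, 48, 13 are pairwise coprime, so by the CRT there is a unique solution mod 11·48·13 = 6864.
Solve by successive substitution. Start with x ≡ 1 (mod 11).
  Combine with x ≡ 17 (mod 48): write x = 1 + 11·t and require 1 + 11·t ≡ 17 (mod 48), i.e. 11·t ≡ 17 − 1 ≡ 16 (mod 48). Since 11^(−1) ≡ 35 (mod 48), t ≡ 35·16 ≡ 32 (mod 48). So x ≡ 1 + 11·32 = 353 (mod 528).
  Combine with x ≡ 11 (mod 13): write x = 353 + 528·t and require 353 + 528·t ≡ 11 (mod 13), i.e. 528·t ≡ 11 − 353 ≡ 9 (mod 13). Since 528^(−1) ≡ 5 (mod 13) (528 ≡ 8 (mod 13)), t ≡ 5·9 ≡ 6 (mod 13). So x ≡ 353 + 528·6 = 3521 (mod 6864).
Unique solution in [0, 6864): x = 3521.

Final answer: x ≡ 3521 (mod 6864); the representative in [0, 6864) is 3521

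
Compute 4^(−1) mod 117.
4^(−1) ≡ 88 (mod 117)

Apply the extended Euclidean algorithm to (117, 4), tracking rows (r, s, t) with s·117 + t·4 = r. Each division r_prev = q·r_cur + r_new produces the new row as (previous row) − q·(current row):
  row A: (117, 1, 0)   [1·117 + 0·4 = 117]
  row B: (4, 0, 1)   [0·117 + 1·4 = 4]
  117 = 29·4 + 1   → row C = row A − 29·row B = (1, 1, −29)   [check: 1·117 − 29·4 = 1]
  4 = 4·1 + 0   → remainder 0, stop. gcd = 1 (last nonzero row C).
The gcd is 1, so 4 is invertible mod 117. The last nonzero row gives 1·117 − 29·4 = 1, so t = −29. So 4^(−1) ≡ −29 ≡ 88 (mod 117). Verify: 4 · 88 = 352 ≡ 1 (mod 117). ✓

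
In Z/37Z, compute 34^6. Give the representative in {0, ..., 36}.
26

Use repeated squaring. Binary(6) = 110. Walk through the bits of the exponent 6 left-to-right: at each bit after the leading one, square the running value, then multiply by 34 if the bit is 1 (always reducing mod 37):
  bit 1 = 1 (leading): start with 34.
  bit 2 = 1: square 34^2 = 1156 ≡ 9; bit is 1, so multiply 9·34 = 306 ≡ 10 (mod 37).
  bit 3 = 0: square 10^2 = 100 ≡ 26 (mod 37).
Final value: 34^6 ≡ 26 (mod 37).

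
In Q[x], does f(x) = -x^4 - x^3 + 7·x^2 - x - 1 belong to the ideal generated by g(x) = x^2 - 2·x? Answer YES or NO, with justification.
In Q[x] the ideal (g) consists of all multiples of g, so f ∈ (g) iff g | f, i.e. iff the remainder of f on division by g is 0. Divide f by g (g is monic, so eliminate the leading term of the running remainder at each step):
  leading term -x^4: subtract (-x^2)·g(x) = -x^4 + 2·x^3, leaving -3·x^3 + 7·x^2 - x - 1
  leading term -3·x^3: subtract (-3·x)·g(x) = -3·x^3 + 6·x^2, leaving x^2 - x - 1
  leading term x^2: subtract (1)·g(x) = x^2 - 2·x, leaving x - 1
The remainder r(x) = x - 1 ≠ 0 (and deg r < deg g), so g ∤ f, i.e. f ∉ (g).

Final answer: NO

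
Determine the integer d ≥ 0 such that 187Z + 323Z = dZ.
(187, 323) = (17); d = 17

In the PID Z, (a, b) is generated by gcd(a, b). Compute gcd(323, 187) with the extended Euclidean algorithm, tracking rows (r, s, t) with s·323 + t·187 = r:
  row A: (323, 1, 0)   [1·323 + 0·187 = 323]
  row B: (187, 0, 1)   [0·323 + 1·187 = 187]
  323 = 1·187 + 136   → row C = row A − 1·row B = (136, 1, −1)   [check: 1·323 − 1·187 = 136]
  187 = 1·136 + 51   → row D = row B − 1·row C = (51, −1, 2)   [check: −1·323 + 2·187 = 51]
  136 = 2·51 + 34   → row E = row C − 2·row D = (34, 3, −5)   [check: 3·323 − 5·187 = 34]
  51 = 1·34 + 17   → row F = row D − 1·row E = (17, −4, 7)   [check: −4·323 + 7·187 = 17]
  34 = 2·17 + 0   → remainder 0, stop. gcd = 17 (last nonzero row F).
So gcd(187, 323) = 17, with Bézout identity −4·323 + 7·187 = 17. Containment (⊇): the Bézout identity exhibits 17 as an element of (187, 323), giving (17) ⊆ (187, 323). Containment (⊆): since 17 | 187 and 17 | 323 (187 = 17·11, 323 = 17·19), every Z-linear combination of 187 and 323 is divisible by 17, so (187, 323) ⊆ (17). Therefore (187, 323) = (17), d = 17.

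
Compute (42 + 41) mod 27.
2

Reduce the summands first: 42 ≡ 15, 41 ≡ 14 (mod 27), so 42 + 41 ≡ 15 + 14 (mod 27). 15 + 14 = 29; 29 = 1·27 + 2, so (42 + 41) mod 27 = 2.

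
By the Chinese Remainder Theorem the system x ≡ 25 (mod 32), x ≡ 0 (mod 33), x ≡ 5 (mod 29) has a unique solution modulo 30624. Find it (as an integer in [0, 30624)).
x ≡ 10329 (mod 30624); the representative in [0, 30624) is 10329

The moduli 32, 33, 29 are pairwise coprime, so by the CRT there is a unique solution mod 32·33·29 = 30624.
Solve by successive substitution. Start with x ≡ 25 (mod 32).
  Combine with x ≡ 0 (mod 33): write x = 25 + 32·t and require 25 + 32·t ≡ 0 (mod 33), i.e. 32·t ≡ 0 − 25 ≡ 8 (mod 33). Since 32^(−1) ≡ 32 (mod 33), t ≡ 32·8 ≡ 25 (mod 33). So x ≡ 25 + 32·25 = 825 (mod 1056).
  Combine with x ≡ 5 (mod 29): write x = 825 + 1056·t and require 825 + 1056·t ≡ 5 (mod 29), i.e. 1056·t ≡ 5 − 825 ≡ 21 (mod 29). Since 1056^(−1) ≡ 17 (mod 29) (1056 ≡ 12 (mod 29)), t ≡ 17·21 ≡ 9 (mod 29). So x ≡ 825 + 1056·9 = 10329 (mod 30624).
Unique solution in [0, 30624): x = 10329.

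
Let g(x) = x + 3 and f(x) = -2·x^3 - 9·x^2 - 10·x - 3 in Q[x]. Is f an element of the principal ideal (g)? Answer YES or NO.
In Q[x] the ideal (g) consists of all multiples of g, so f ∈ (g) iff g | f, i.e. iff the remainder of f on division by g is 0. Divide f by g (g is monic, so eliminate the leading term of the running remainder at each step):
  leading term -2·x^3: subtract (-2·x^2)·g(x) = -2·x^3 - 6·x^2, leaving -3·x^2 - 10·x - 3
  leading term -3·x^2: subtract (-3·x)·g(x) = -3·x^2 - 9·x, leaving -x - 3
  leading term -x: subtract (-1)·g(x) = -x - 3, leaving 0
The remainder is 0, so f(x) = g(x) · h(x) with h(x) = -2·x^2 - 3·x - 1. Hence g | f, i.e. f ∈ (g).

Final answer: YES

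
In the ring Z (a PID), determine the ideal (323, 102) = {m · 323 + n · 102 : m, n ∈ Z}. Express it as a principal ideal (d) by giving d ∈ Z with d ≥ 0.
In the PID Z, (a, b) is generated by gcd(a, b). Compute gcd(323, 102) with the extended Euclidean algorithm, tracking rows (r, s, t) with s·323 + t·102 = r:
  row A: (323, 1, 0)   [1·323 + 0·102 = 323]
  row B: (102, 0, 1)   [0·323 + 1·102 = 102]
  323 = 3·102 + 17   → row C = row A − 3·row B = (17, 1, −3)   [check: 1·323 − 3·102 = 17]
  102 = 6·17 + 0   → remainder 0, stop. gcd = 17 (last nonzero row C).
So gcd(323, 102) = 17, with Bézout identity 1·323 − 3·102 = 17. Containment (⊇): the Bézout identity exhibits 17 as an element of (323, 102), giving (17) ⊆ (323, 102). Containment (⊆): since 17 | 323 and 17 | 102 (323 = 17·19, 102 = 17·6), every Z-linear combination of 323 and 102 is divisible by 17, so (323, 102) ⊆ (17). Therefore (323, 102) = (17), d = 17.

Final answer: (323, 102) = (17); d = 17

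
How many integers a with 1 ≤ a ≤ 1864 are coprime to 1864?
The number of a ∈ {1, ..., 1864} with gcd(a, 1864) = 1 is by definition Euler's totient φ(1864). φ is multiplicative, with φ(p^e) = p^e − p^(e−1). Factorise 1864 = 2^3 · 233. Then
  φ(1864) = (2^3 − 2^2) · (233 − 1) = 4 · 232 = 928.
So there are 928 such integers.

Final answer: 928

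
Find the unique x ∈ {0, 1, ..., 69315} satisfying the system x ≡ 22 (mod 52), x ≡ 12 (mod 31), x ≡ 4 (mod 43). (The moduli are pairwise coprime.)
The moduli 52, 31, 43 are pairwise coprime, so by the CRT there is a unique solution mod 52·31·43 = 69316.
Solve by successive substitution. Start with x ≡ 22 (mod 52).
  Combine with x ≡ 12 (mod 31): write x = 22 + 52·t and require 22 + 52·t ≡ 12 (mod 31), i.e. 52·t ≡ 12 − 22 ≡ 21 (mod 31). Since 52^(−1) ≡ 3 (mod 31) (52 ≡ 21 (mod 31)), t ≡ 3·21 ≡ 1 (mod 31). So x ≡ 22 + 52·1 = 74 (mod 1612).
  Combine with x ≡ 4 (mod 43): write x = 74 + 1612·t and require 74 + 1612·t ≡ 4 (mod 43), i.e. 1612·t ≡ 4 − 74 ≡ 16 (mod 43). Since 1612^(−1) ≡ 41 (mod 43) (1612 ≡ 21 (mod 43)), t ≡ 41·16 ≡ 11 (mod 43). So x ≡ 74 + 1612·11 = 17806 (mod 69316).
Unique solution in [0, 69316): x = 17806.

Final answer: x ≡ 17806 (mod 69316); the representative in [0, 69316) is 17806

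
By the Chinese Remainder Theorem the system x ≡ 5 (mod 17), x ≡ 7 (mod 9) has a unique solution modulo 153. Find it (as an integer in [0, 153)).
x ≡ 124 (mod 153); the representative in [0, 153) is 124

The moduli 17, 9 are pairwise coprime, so by the CRT there is a unique solution mod 17·9 = 153.
Solve by successive substitution. Start with x ≡ 5 (mod 17).
  Combine with x ≡ 7 (mod 9): write x = 5 + 17·t and require 5 + 17·t ≡ 7 (mod 9), i.e. 17·t ≡ 7 − 5 ≡ 2 (mod 9). Since 17^(−1) ≡ 8 (mod 9) (17 ≡ 8 (mod 9)), t ≡ 8·2 ≡ 7 (mod 9). So x ≡ 5 + 17·7 = 124 (mod 153).
Unique solution in [0, 153): x = 124.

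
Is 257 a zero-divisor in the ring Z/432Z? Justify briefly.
gcd(257, 432) = 1, so 257 is a unit in Z/432Z (it has a multiplicative inverse). A unit cannot be a zero-divisor: if 257·b ≡ 0 then multiplying both sides by 257^(−1) gives b ≡ 0. So 257 is not a zero-divisor.

Final answer: NO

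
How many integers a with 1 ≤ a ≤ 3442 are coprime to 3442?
The number of a ∈ {1, ..., 3442} with gcd(a, 3442) = 1 is by definition Euler's totient φ(3442). φ is multiplicative, with φ(p^e) = p^e − p^(e−1). Factorise 3442 = 2 · 1721. Then
  φ(3442) = (2 − 1) · (1721 − 1) = 1 · 1720 = 1720.
So there are 1720 such integers.

Final answer: 1720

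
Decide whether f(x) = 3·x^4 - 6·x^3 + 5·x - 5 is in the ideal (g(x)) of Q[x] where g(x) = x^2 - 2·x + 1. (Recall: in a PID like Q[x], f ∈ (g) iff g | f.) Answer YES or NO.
NO

In Q[x] the ideal (g) consists of all multiples of g, so f ∈ (g) iff g | f, i.e. iff the remainder of f on division by g is 0. Divide f by g (g is monic, so eliminate the leading term of the running remainder at each step):
  leading term 3·x^4: subtract (3·x^2)·g(x) = 3·x^4 - 6·x^3 + 3·x^2, leaving -3·x^2 + 5·x - 5
  leading term -3·x^2: subtract (-3)·g(x) = -3·x^2 + 6·x - 3, leaving -x - 2
The remainder r(x) = -x - 2 ≠ 0 (and deg r < deg g), so g ∤ f, i.e. f ∉ (g).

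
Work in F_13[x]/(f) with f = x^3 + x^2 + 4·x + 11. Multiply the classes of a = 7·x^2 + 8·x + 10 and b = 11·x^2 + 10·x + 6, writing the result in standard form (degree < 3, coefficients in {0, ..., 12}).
Multiply as integer polynomials: a · b = 77·x^4 + 158·x^3 + 232·x^2 + 148·x + 60. Reducing coefficients mod 13: a · b ≡ 12·x^4 + 2·x^3 + 11·x^2 + 5·x + 8. Now divide by f(x) = x^3 + x^2 + 4·x + 11 in F_13[x], eliminating the leading term at each step:
  leading term 12·x^4: subtract (12·x)·f(x) = 12·x^4 + 12·x^3 + 9·x^2 + 2·x, leaving 3·x^3 + 2·x^2 + 3·x + 8 (coefficients mod 13)
  leading term 3·x^3: subtract (3)·f(x) = 3·x^3 + 3·x^2 + 12·x + 7, leaving 12·x^2 + 4·x + 1 (coefficients mod 13)
The degree is now < 3, so this is the remainder. Hence a · b ≡ 12·x^2 + 4·x + 1 in F_13[x]/(f).

Final answer: a · b ≡ 12·x^2 + 4·x + 1 (mod f(x))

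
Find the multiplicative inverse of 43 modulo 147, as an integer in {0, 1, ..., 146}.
Apply the extended Euclidean algorithm to (147, 43), tracking rows (r, s, t) with s·147 + t·43 = r. Each division r_prev = q·r_cur + r_new produces the new row as (previous row) − q·(current row):
  row A: (147, 1, 0)   [1·147 + 0·43 = 147]
  row B: (43, 0, 1)   [0·147 + 1·43 = 43]
  147 = 3·43 + 18   → row C = row A − 3·row B = (18, 1, −3)   [check: 1·147 − 3·43 = 18]
  43 = 2·18 + 7   → row D = row B − 2·row C = (7, −2, 7)   [check: −2·147 + 7·43 = 7]
  18 = 2·7 + 4   → row E = row C − 2·row D = (4, 5, −17)   [check: 5·147 − 17·43 = 4]
  7 = 1·4 + 3   → row F = row D − 1·row E = (3, −7, 24)   [check: −7·147 + 24·43 = 3]
  4 = 1·3 + 1   → row G = row E − 1·row F = (1, 12, −41)   [check: 12·147 − 41·43 = 1]
  3 = 3·1 + 0   → remainder 0, stop. gcd = 1 (last nonzero row G).
The gcd is 1, so 43 is invertible mod 147. The last nonzero row gives 12·147 − 41·43 = 1, so t = −41. So 43^(−1) ≡ −41 ≡ 106 (mod 147). Verify: 43 · 106 = 4558 ≡ 1 (mod 147). ✓

Final answer: 43^(−1) ≡ 106 (mod 147)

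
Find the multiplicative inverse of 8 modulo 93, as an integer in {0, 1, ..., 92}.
8^(−1) ≡ 35 (mod 93)

Apply the extended Euclidean algorithm to (93, 8), tracking rows (r, s, t) with s·93 + t·8 = r. Each division r_prev = q·r_cur + r_new produces the new row as (previous row) − q·(current row):
  row A: (93, 1, 0)   [1·93 + 0·8 = 93]
  row B: (8, 0, 1)   [0·93 + 1·8 = 8]
  93 = 11·8 + 5   → row C = row A − 11·row B = (5, 1, −11)   [check: 1·93 − 11·8 = 5]
  8 = 1·5 + 3   → row D = row B − 1·row C = (3, −1, 12)   [check: −1·93 + 12·8 = 3]
  5 = 1·3 + 2   → row E = row C − 1·row D = (2, 2, −23)   [check: 2·93 − 23·8 = 2]
  3 = 1·2 + 1   → row F = row D − 1·row E = (1, −3, 35)   [check: −3·93 + 35·8 = 1]
  2 = 2·1 + 0   → remainder 0, stop. gcd = 1 (last nonzero row F).
The gcd is 1, so 8 is invertible mod 93. The last nonzero row gives −3·93 + 35·8 = 1, so t = 35. So 8^(−1) ≡ 35 (mod 93). Verify: 8 · 35 = 280 ≡ 1 (mod 93). ✓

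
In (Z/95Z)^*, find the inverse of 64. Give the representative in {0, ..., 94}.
64^(−1) ≡ 49 (mod 95)

Apply the extended Euclidean algorithm to (95, 64), tracking rows (r, s, t) with s·95 + t·64 = r. Each division r_prev = q·r_cur + r_new produces the new row as (previous row) − q·(current row):
  row A: (95, 1, 0)   [1·95 + 0·64 = 95]
  row B: (64, 0, 1)   [0·95 + 1·64 = 64]
  95 = 1·64 + 31   → row C = row A − 1·row B = (31, 1, −1)   [check: 1·95 − 1·64 = 31]
  64 = 2·31 + 2   → row D = row B − 2·row C = (2, −2, 3)   [check: −2·95 + 3·64 = 2]
  31 = 15·2 + 1   → row E = row C − 15·row D = (1, 31, −46)   [check: 31·95 − 46·64 = 1]
  2 = 2·1 + 0   → remainder 0, stop. gcd = 1 (last nonzero row E).
The gcd is 1, so 64 is invertible mod 95. The last nonzero row gives 31·95 − 46·64 = 1, so t = −46. So 64^(−1) ≡ −46 ≡ 49 (mod 95). Verify: 64 · 49 = 3136 ≡ 1 (mod 95). ✓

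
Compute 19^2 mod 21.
Use repeated squaring. Binary(2) = 10. Walk through the bits of the exponent 2 left-to-right: at each bit after the leading one, square the running value, then multiply by 19 if the bit is 1 (always reducing mod 21):
  bit 1 = 1 (leading): start with 19.
  bit 2 = 0: square 19^2 = 361 ≡ 4 (mod 21).
Final value: 19^2 ≡ 4 (mod 21).

Final answer: 4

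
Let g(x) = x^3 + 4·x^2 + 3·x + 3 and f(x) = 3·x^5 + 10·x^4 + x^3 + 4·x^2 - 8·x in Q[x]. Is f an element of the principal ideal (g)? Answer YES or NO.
In Q[x] the ideal (g) consists of all multiples of g, so f ∈ (g) iff g | f, i.e. iff the remainder of f on division by g is 0. Divide f by g (g is monic, so eliminate the leading term of the running remainder at each step):
  leading term 3·x^5: subtract (3·x^2)·g(x) = 3·x^5 + 12·x^4 + 9·x^3 + 9·x^2, leaving -2·x^4 - 8·x^3 - 5·x^2 - 8·x
  leading term -2·x^4: subtract (-2·x)·g(x) = -2·x^4 - 8·x^3 - 6·x^2 - 6·x, leaving x^2 - 2·x
The remainder r(x) = x^2 - 2·x ≠ 0 (and deg r < deg g), so g ∤ f, i.e. f ∉ (g).

Final answer: NO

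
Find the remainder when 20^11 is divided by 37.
Use repeated squaring. Binary(11) = 1011. Walk through the bits of the exponent 11 left-to-right: at each bit after the leading one, square the running value, then multiply by 20 if the bit is 1 (always reducing mod 37):
  bit 1 = 1 (leading): start with 20.
  bit 2 = 0: square 20^2 = 400 ≡ 30 (mod 37).
  bit 3 = 1: square 30^2 = 900 ≡ 12; bit is 1, so multiply 12·20 = 240 ≡ 18 (mod 37).
  bit 4 = 1: square 18^2 = 324 ≡ 28; bit is 1, so multiply 28·20 = 560 ≡ 5 (mod 37).
Final value: 20^11 ≡ 5 (mod 37).

Final answer: 5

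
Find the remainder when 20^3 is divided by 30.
Use repeated squaring. Binary(3) = 11. Walk through the bits of the exponent 3 left-to-right: at each bit after the leading one, square the running value, then multiply by 20 if the bit is 1 (always reducing mod 30):
  bit 1 = 1 (leading): start with 20.
  bit 2 = 1: square 20^2 = 400 ≡ 10; bit is 1, so multiply 10·20 = 200 ≡ 20 (mod 30).
Final value: 20^3 ≡ 20 (mod 30).

Final answer: 20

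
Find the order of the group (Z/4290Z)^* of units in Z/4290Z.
(Z/4290Z)^* consists of the classes a with gcd(a, 4290) = 1, so its order is φ(4290). φ is multiplicative, with φ(p^e) = p^e − p^(e−1). Factorise 4290 = 2 · 3 · 5 · 11 · 13. Then
  φ(4290) = (2 − 1) · (3 − 1) · (5 − 1) · (11 − 1) · (13 − 1) = 1 · 2 · 4 · 10 · 12 = 960.
Thus |(Z/4290Z)^*| = 960.

Final answer: |(Z/4290Z)^*| = 960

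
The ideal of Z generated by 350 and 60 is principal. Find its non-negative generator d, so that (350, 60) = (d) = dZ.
In the PID Z, (a, b) is generated by gcd(a, b). Compute gcd(350, 60) with the extended Euclidean algorithm, tracking rows (r, s, t) with s·350 + t·60 = r:
  row A: (350, 1, 0)   [1·350 + 0·60 = 350]
  row B: (60, 0, 1)   [0·350 + 1·60 = 60]
  350 = 5·60 + 50   → row C = row A − 5·row B = (50, 1, −5)   [check: 1·350 − 5·60 = 50]
  60 = 1·50 + 10   → row D = row B − 1·row C = (10, −1, 6)   [check: −1·350 + 6·60 = 10]
  50 = 5·10 + 0   → remainder 0, stop. gcd = 10 (last nonzero row D).
So gcd(350, 60) = 10, with Bézout identity −1·350 + 6·60 = 10. Containment (⊇): the Bézout identity exhibits 10 as an element of (350, 60), giving (10) ⊆ (350, 60). Containment (⊆): since 10 | 350 and 10 | 60 (350 = 10·35, 60 = 10·6), every Z-linear combination of 350 and 60 is divisible by 10, so (350, 60) ⊆ (10). Therefore (350, 60) = (10), d = 10.

Final answer: (350, 60) = (10); d = 10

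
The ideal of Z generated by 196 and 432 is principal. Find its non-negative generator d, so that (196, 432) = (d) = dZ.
In the PID Z, (a, b) is generated by gcd(a, b). Compute gcd(432, 196) with the extended Euclidean algorithm, tracking rows (r, s, t) with s·432 + t·196 = r:
  row A: (432, 1, 0)   [1·432 + 0·196 = 432]
  row B: (196, 0, 1)   [0·432 + 1·196 = 196]
  432 = 2·196 + 40   → row C = row A − 2·row B = (40, 1, −2)   [check: 1·432 − 2·196 = 40]
  196 = 4·40 + 36   → row D = row B − 4·row C = (36, −4, 9)   [check: −4·432 + 9·196 = 36]
  40 = 1·36 + 4   → row E = row C − 1·row D = (4, 5, −11)   [check: 5·432 − 11·196 = 4]
  36 = 9·4 + 0   → remainder 0, stop. gcd = 4 (last nonzero row E).
So gcd(196, 432) = 4, with Bézout identity 5·432 − 11·196 = 4. Containment (⊇): the Bézout identity exhibits 4 as an element of (196, 432), giving (4) ⊆ (196, 432). Containment (⊆): since 4 | 196 and 4 | 432 (196 = 4·49, 432 = 4·108), every Z-linear combination of 196 and 432 is divisible by 4, so (196, 432) ⊆ (4). Therefore (196, 432) = (4), d = 4.

Final answer: (196, 432) = (4); d = 4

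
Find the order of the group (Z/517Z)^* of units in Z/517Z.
|(Z/517Z)^*| = 460

(Z/517Z)^* consists of the classes a with gcd(a, 517) = 1, so its order is φ(517). φ is multiplicative, with φ(p^e) = p^e − p^(e−1). Factorise 517 = 11 · 47. Then
  φ(517) = (11 − 1) · (47 − 1) = 10 · 46 = 460.
Thus |(Z/517Z)^*| = 460.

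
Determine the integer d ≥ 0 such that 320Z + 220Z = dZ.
(320, 220) = (20); d = 20

In the PID Z, (a, b) is generated by gcd(a, b). Compute gcd(320, 220) with the extended Euclidean algorithm, tracking rows (r, s, t) with s·320 + t·220 = r:
  row A: (320, 1, 0)   [1·320 + 0·220 = 320]
  row B: (220, 0, 1)   [0·320 + 1·220 = 220]
  320 = 1·220 + 100   → row C = row A − 1·row B = (100, 1, −1)   [check: 1·320 − 1·220 = 100]
  220 = 2·100 + 20   → row D = row B − 2·row C = (20, −2, 3)   [check: −2·320 + 3·220 = 20]
  100 = 5·20 + 0   → remainder 0, stop. gcd = 20 (last nonzero row D).
So gcd(320, 220) = 20, with Bézout identity −2·320 + 3·220 = 20. Containment (⊇): the Bézout identity exhibits 20 as an element of (320, 220), giving (20) ⊆ (320, 220). Containment (⊆): since 20 | 320 and 20 | 220 (320 = 20·16, 220 = 20·11), every Z-linear combination of 320 and 220 is divisible by 20, so (320, 220) ⊆ (20). Therefore (320, 220) = (20), d = 20.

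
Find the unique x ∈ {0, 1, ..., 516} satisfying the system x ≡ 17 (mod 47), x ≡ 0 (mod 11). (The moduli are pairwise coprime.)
x ≡ 440 (mod 517); the representative in [0, 517) is 440

The moduli 47, 11 are pairwise coprime, so by the CRT there is a unique solution mod 47·11 = 517.
Solve by successive substitution. Start with x ≡ 17 (mod 47).
  Combine with x ≡ 0 (mod 11): write x = 17 + 47·t and require 17 + 47·t ≡ 0 (mod 11), i.e. 47·t ≡ 0 − 17 ≡ 5 (mod 11). Since 47^(−1) ≡ 4 (mod 11) (47 ≡ 3 (mod 11)), t ≡ 4·5 ≡ 9 (mod 11). So x ≡ 17 + 47·9 = 440 (mod 517).
Unique solution in [0, 517): x = 440.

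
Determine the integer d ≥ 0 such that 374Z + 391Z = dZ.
(374, 391) = (17); d = 17

In the PID Z, (a, b) is generated by gcd(a, b). Compute gcd(391, 374) with the extended Euclidean algorithm, tracking rows (r, s, t) with s·391 + t·374 = r:
  row A: (391, 1, 0)   [1·391 + 0·374 = 391]
  row B: (374, 0, 1)   [0·391 + 1·374 = 374]
  391 = 1·374 + 17   → row C = row A − 1·row B = (17, 1, −1)   [check: 1·391 − 1·374 = 17]
  374 = 22·17 + 0   → remainder 0, stop. gcd = 17 (last nonzero row C).
So gcd(374, 391) = 17, with Bézout identity 1·391 − 1·374 = 17. Containment (⊇): the Bézout identity exhibits 17 as an element of (374, 391), giving (17) ⊆ (374, 391). Containment (⊆): since 17 | 374 and 17 | 391 (374 = 17·22, 391 = 17·23), every Z-linear combination of 374 and 391 is divisible by 17, so (374, 391) ⊆ (17). Therefore (374, 391) = (17), d = 17.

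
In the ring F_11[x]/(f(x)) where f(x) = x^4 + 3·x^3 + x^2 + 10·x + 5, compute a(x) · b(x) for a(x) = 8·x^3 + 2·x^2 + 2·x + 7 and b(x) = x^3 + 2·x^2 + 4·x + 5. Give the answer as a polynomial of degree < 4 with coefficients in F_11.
a · b ≡ 6·x^3 + 4·x^2 + 6·x + 4 (mod f(x))

Multiply as integer polynomials: a · b = 8·x^6 + 18·x^5 + 38·x^4 + 59·x^3 + 32·x^2 + 38·x + 35. Reducing coefficients mod 11: a · b ≡ 8·x^6 + 7·x^5 + 5·x^4 + 4·x^3 + 10·x^2 + 5·x + 2. Now divide by f(x) = x^4 + 3·x^3 + x^2 + 10·x + 5 in F_11[x], eliminating the leading term at each step:
  leading term 8·x^6: subtract (8·x^2)·f(x) = 8·x^6 + 2·x^5 + 8·x^4 + 3·x^3 + 7·x^2, leaving 5·x^5 + 8·x^4 + x^3 + 3·x^2 + 5·x + 2 (coefficients mod 11)
  leading term 5·x^5: subtract (5·x)·f(x) = 5·x^5 + 4·x^4 + 5·x^3 + 6·x^2 + 3·x, leaving 4·x^4 + 7·x^3 + 8·x^2 + 2·x + 2 (coefficients mod 11)
  leading term 4·x^4: subtract (4)·f(x) = 4·x^4 + x^3 + 4·x^2 + 7·x + 9, leaving 6·x^3 + 4·x^2 + 6·x + 4 (coefficients mod 11)
The degree is now < 4, so this is the remainder. Hence a · b ≡ 6·x^3 + 4·x^2 + 6·x + 4 in F_11[x]/(f).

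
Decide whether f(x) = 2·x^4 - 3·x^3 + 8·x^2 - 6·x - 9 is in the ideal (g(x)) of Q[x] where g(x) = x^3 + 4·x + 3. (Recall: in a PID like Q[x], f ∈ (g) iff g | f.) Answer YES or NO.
YES

In Q[x] the ideal (g) consists of all multiples of g, so f ∈ (g) iff g | f, i.e. iff the remainder of f on division by g is 0. Divide f by g (g is monic, so eliminate the leading term of the running remainder at each step):
  leading term 2·x^4: subtract (2·x)·g(x) = 2·x^4 + 8·x^2 + 6·x, leaving -3·x^3 - 12·x - 9
  leading term -3·x^3: subtract (-3)·g(x) = -3·x^3 - 12·x - 9, leaving 0
The remainder is 0, so f(x) = g(x) · h(x) with h(x) = 2·x - 3. Hence g | f, i.e. f ∈ (g).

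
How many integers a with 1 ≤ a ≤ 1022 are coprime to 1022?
The number of a ∈ {1, ..., 1022} with gcd(a, 1022) = 1 is by definition Euler's totient φ(1022). φ is multiplicative, with φ(p^e) = p^e − p^(e−1). Factorise 1022 = 2 · 7 · 73. Then
  φ(1022) = (2 − 1) · (7 − 1) · (73 − 1) = 1 · 6 · 72 = 432.
So there are 432 such integers.

Final answer: 432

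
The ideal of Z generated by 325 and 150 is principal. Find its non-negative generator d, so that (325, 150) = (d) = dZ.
In the PID Z, (a, b) is generated by gcd(a, b). Compute gcd(325, 150) with the extended Euclidean algorithm, tracking rows (r, s, t) with s·325 + t·150 = r:
  row A: (325, 1, 0)   [1·325 + 0·150 = 325]
  row B: (150, 0, 1)   [0·325 + 1·150 = 150]
  325 = 2·150 + 25   → row C = row A − 2·row B = (25, 1, −2)   [check: 1·325 − 2·150 = 25]
  150 = 6·25 + 0   → remainder 0, stop. gcd = 25 (last nonzero row C).
So gcd(325, 150) = 25, with Bézout identity 1·325 − 2·150 = 25. Containment (⊇): the Bézout identity exhibits 25 as an element of (325, 150), giving (25) ⊆ (325, 150). Containment (⊆): since 25 | 325 and 25 | 150 (325 = 25·13, 150 = 25·6), every Z-linear combination of 325 and 150 is divisible by 25, so (325, 150) ⊆ (25). Therefore (325, 150) = (25), d = 25.

Final answer: (325, 150) = (25); d = 25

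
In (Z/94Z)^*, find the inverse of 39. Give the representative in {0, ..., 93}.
39^(−1) ≡ 41 (mod 94)

Apply the extended Euclidean algorithm to (94, 39), tracking rows (r, s, t) with s·94 + t·39 = r. Each division r_prev = q·r_cur + r_new produces the new row as (previous row) − q·(current row):
  row A: (94, 1, 0)   [1·94 + 0·39 = 94]
  row B: (39, 0, 1)   [0·94 + 1·39 = 39]
  94 = 2·39 + 16   → row C = row A − 2·row B = (16, 1, −2)   [check: 1·94 − 2·39 = 16]
  39 = 2·16 + 7   → row D = row B − 2·row C = (7, −2, 5)   [check: −2·94 + 5·39 = 7]
  16 = 2·7 + 2   → row E = row C − 2·row D = (2, 5, −12)   [check: 5·94 − 12·39 = 2]
  7 = 3·2 + 1   → row F = row D − 3·row E = (1, −17, 41)   [check: −17·94 + 41·39 = 1]
  2 = 2·1 + 0   → remainder 0, stop. gcd = 1 (last nonzero row F).
The gcd is 1, so 39 is invertible mod 94. The last nonzero row gives −17·94 + 41·39 = 1, so t = 41. So 39^(−1) ≡ 41 (mod 94). Verify: 39 · 41 = 1599 ≡ 1 (mod 94). ✓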